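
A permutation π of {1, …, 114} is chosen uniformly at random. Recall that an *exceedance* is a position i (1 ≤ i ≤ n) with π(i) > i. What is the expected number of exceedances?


Write X = Σ_{i=1}^{114} X_i, where X_i = 1_{π(i) > i}.
For each fixed i, π(i) is uniform over {1, …, 114} (marginal of a uniform permutation), so P[π(i) > i] = (n − i)/n. Summing: Σ_{i=1}^{114} (n − i)/n = (0 + 1 + … + 113)/114 = 114(114 − 1)/(2·114) = (114 − 1)/2.
Hence E[X] = Σ_{i=1}^{114} (114 − i)/114 = 113/2 ≈ 56.500000.

E[X] = 113/2 = 56.500000.


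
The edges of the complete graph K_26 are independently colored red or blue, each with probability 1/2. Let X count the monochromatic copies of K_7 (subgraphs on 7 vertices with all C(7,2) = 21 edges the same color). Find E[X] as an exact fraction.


Let X = Σ_S X_S over the C(26, 7) = 657800 subsets S of size 7, where X_S = 1 if the K_7 on S is monochromatic.
For a fixed S, the K_7 on S has C(7, 2) = 21 edges. P[all 21 edges red] = (1/2)^21, and likewise for blue, so P[monochromatic] = 2·(1/2)^21 = 2^{1 − 21} = 1/1048576.
Summing: E[X] = C(26, 7) · 2^{1 − 21} = 657800 · 1/1048576 = 82225/131072.
Numerically: E[X] ≈ 0.62733.

E[X] = C(26,7)·2^(1−C(7,2)) = 82225/131072 ≈ 0.62733.


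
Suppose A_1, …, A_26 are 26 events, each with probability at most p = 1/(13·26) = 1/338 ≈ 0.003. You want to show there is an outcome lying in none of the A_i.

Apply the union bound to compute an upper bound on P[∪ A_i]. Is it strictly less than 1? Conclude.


Union bound: P[∪_{i=1}^{26} A_i] ≤ Σ_i P[A_i] ≤ 26·p = 26·(1/338) = 1/13.
Numerically: 1/13 ≈ 0.077.
Is 1/13 < 1? YES.
Since P[∪ A_i] ≤ 1/13 < 1, the complement has P[∩ A_i^c] ≥ 1 − 1/13 = 12/13 > 0, so some outcome avoids every A_i.

26·p = 1/13 ≈ 0.077; existence CERTIFIED by the union bound.


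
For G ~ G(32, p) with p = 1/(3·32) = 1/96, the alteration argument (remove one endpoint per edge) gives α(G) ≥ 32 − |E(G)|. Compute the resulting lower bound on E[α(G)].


E[|E(G)|] = C(32, 2)·p = 496 · (1/96) = 31/6.
E[α(G)] ≥ n − E[|E(G)|] = 32 − 31/6 = 161/6.
Numerically: ≈ 26.833333.
(This is only a lower bound; the true E[α(G)] may be larger.)

E[α(G)] ≥ 161/6 ≈ 26.833333.


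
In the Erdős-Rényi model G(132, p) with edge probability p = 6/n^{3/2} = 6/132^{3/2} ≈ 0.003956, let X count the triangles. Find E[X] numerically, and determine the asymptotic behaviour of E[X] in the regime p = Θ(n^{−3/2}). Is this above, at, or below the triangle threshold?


Number of potential triangles: C(132, 3) = 374660.
Each occurs with probability p³ ≈ (0.003956)³ ≈ 6.192572e-08.
By linearity: E[X] = C(132, 3)·p³ ≈ 374660 · 6.192572e-08 ≈ 0.0232.
Since α = 3/2 > 1, p = c/n^{3/2} = o(1/n) is below the triangle threshold p ~ 1/n. Asymptotically E[X] ~ (c³/6)·n^{3(1−α)} = (6³/6)·n^{-1.5} → 0, so by Markov's inequality G has no triangles w.h.p.

E[X] ≈ 0.0232; in regime p = Θ(1/n^{3/2}) E[X] tends to 0 (below the triangle threshold p ~ 1/n).


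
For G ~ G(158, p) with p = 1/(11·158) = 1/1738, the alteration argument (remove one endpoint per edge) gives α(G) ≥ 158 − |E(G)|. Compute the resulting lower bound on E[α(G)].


E[|E(G)|] = C(158, 2)·p = 12403 · (1/1738) = 157/22.
E[α(G)] ≥ n − E[|E(G)|] = 158 − 157/22 = 3319/22.
Numerically: ≈ 150.8636.
(This is only a lower bound; the true E[α(G)] may be larger.)

E[α(G)] ≥ 3319/22 ≈ 150.8636.


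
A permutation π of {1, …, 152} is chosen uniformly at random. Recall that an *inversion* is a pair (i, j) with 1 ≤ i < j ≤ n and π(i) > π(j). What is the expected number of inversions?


Write X = Σ X_I over the C(152, 2) = 11476 pairs i < j, with X_I the indicator of one inversion.
There are 11476 indicators.
For each fixed pair i < j, the values π(i) and π(j) are two distinct elements of {1, …, 152} in uniformly random order; by symmetry P[π(i) > π(j)] = 1/2.
By linearity: E[X] = 11476 · (1/2) = C(152, 2) · (1/2) = 11476/2 = 5738 ≈ 5738.000.

E[X] = 5738 = 5738.000.


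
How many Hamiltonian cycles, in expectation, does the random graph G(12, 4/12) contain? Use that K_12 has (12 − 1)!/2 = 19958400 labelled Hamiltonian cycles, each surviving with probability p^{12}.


K_12 has (12 − 1)!/2 = 19958400 labelled Hamiltonian cycles.
For each such Hamiltonian cycle H, let X_H = 1 if all 12 edges of H are present in G. Then P[X_H = 1] = p^{12} = (1/3)^{12} = 1/531441.
By linearity: E[X] = Σ_H E[X_H] = 19958400 · p^{12} = 19958400 · 1/531441 = 246400/6561.
Numerically: E[X] ≈ 37.56.

E[X] = 19958400 · (1/3)^{12} = 246400/6561 ≈ 37.56.


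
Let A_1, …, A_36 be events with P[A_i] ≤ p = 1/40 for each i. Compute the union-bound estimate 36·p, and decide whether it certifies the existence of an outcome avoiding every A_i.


Union bound: P[∪_{i=1}^{36} A_i] ≤ Σ_i P[A_i] ≤ 36·p = 36·(1/40) = 9/10.
Numerically: 9/10 ≈ 0.9000.
Is 9/10 < 1? YES.
Since P[∪ A_i] ≤ 9/10 < 1, the complement has P[∩ A_i^c] ≥ 1 − 9/10 = 1/10 > 0, so some outcome avoids every A_i.

36·p = 9/10 ≈ 0.9000; existence CERTIFIED by the union bound.


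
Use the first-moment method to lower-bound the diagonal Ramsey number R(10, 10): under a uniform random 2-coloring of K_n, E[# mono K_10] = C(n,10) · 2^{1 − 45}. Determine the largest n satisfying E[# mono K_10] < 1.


We need C(n, 10) · 2^{1 − 45} < 1, i.e. C(n, 10) < 2^{45 − 1} = 17592186044416.
Check values of n near the boundary:
  n = 94: C(94, 10) = 9041256841903; 9041256841903 < 17592186044416? YES
  n = 95: C(95, 10) = 10104934117421; 10104934117421 < 17592186044416? YES
  n = 96: C(96, 10) = 11279926456656; 11279926456656 < 17592186044416? YES
  n = 97: C(97, 10) = 12576469727536; 12576469727536 < 17592186044416? YES
  n = 98: C(98, 10) = 14005614014756; 14005614014756 < 17592186044416? YES
  n = 99: C(99, 10) = 15579278510796; 15579278510796 < 17592186044416? YES
  n = 100: C(100, 10) = 17310309456440; 17310309456440 < 17592186044416? YES
  n = 101: C(101, 10) = 19212541264840; 19212541264840 < 17592186044416? NO
  n = 102: C(102, 10) = 21300860967540; 21300860967540 < 17592186044416? NO
The largest n with C(n, 10) < 17592186044416 is n = 100 (where E[X] = 2163788682055/2199023255552 ≈ 0.984). Hence R(10, 10) > 100, i.e. R(10, 10) ≥ 101.

Largest n = 100; hence R(10, 10) > 100.


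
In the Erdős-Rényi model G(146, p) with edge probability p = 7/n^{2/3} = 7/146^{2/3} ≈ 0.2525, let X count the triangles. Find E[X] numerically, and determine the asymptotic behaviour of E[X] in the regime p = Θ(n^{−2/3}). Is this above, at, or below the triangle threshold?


Number of potential triangles: C(146, 3) = 508080.
Each occurs with probability p³ ≈ (0.2525)³ ≈ 1.609120e-02.
By linearity: E[X] = C(146, 3)·p³ ≈ 508080 · 1.609120e-02 ≈ 8175.6164.
Since α = 2/3 < 1, p = c/n^{2/3} ≫ 1/n is above the triangle threshold p ~ 1/n. Asymptotically E[X] ~ (c³/6)·n^{3(1−α)} = (7³/6)·n^{1} → ∞; triangles are abundant w.h.p.

E[X] ≈ 8175.6164; in regime p = Θ(1/n^{2/3}) E[X] diverges (above the triangle threshold p ~ 1/n).


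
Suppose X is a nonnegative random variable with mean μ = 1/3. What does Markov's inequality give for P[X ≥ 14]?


μ = E[X] = 1/3, a = 14.
Markov: P[X ≥ 14] ≤ μ/a = (1/3)/14 = 1/42.
Numerically: ≈ 0.02381.
(Since a = 14 > μ = 0.33333, the bound 1/42 is < 1 and informative.)

P[X ≥ 14] ≤ 1/42 ≈ 0.02381.


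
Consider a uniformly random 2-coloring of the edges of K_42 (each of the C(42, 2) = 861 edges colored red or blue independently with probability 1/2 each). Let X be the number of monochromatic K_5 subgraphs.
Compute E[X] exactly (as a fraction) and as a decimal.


Let X = Σ_S X_S over the C(42, 5) = 850668 subsets S of size 5, where X_S = 1 if the K_5 on S is monochromatic.
For a fixed S, the K_5 on S has C(5, 2) = 10 edges. P[all 10 edges red] = (1/2)^10, and likewise for blue, so P[monochromatic] = 2·(1/2)^10 = 2^{1 − 10} = 1/512.
By linearity: E[X] = C(42, 5) · 2^{1 − 10} = 850668 · 1/512 = 212667/128.
Numerically: E[X] ≈ 1661.460938.

E[X] = C(42,5)·2^(1−C(5,2)) = 212667/128 ≈ 1661.460938.


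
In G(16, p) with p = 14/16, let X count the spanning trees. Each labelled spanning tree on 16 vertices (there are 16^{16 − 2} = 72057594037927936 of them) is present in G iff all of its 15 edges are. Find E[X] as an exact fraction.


K_16 has 16^{16 − 2} = 72057594037927936 labelled spanning trees.
For each such spanning tree H, let X_H = 1 if all 15 edges of H are present in G. Then P[X_H = 1] = p^{15} = (7/8)^{15} = 4747561509943/35184372088832.
By linearity of expectation: E[X] = Σ_H E[X_H] = 72057594037927936 · p^{15} = 72057594037927936 · 4747561509943/35184372088832 = 9723005972363264.
Numerically: E[X] ≈ 9.723e+15.

E[X] = 72057594037927936 · (7/8)^{15} = 9723005972363264 ≈ 9.723e+15.


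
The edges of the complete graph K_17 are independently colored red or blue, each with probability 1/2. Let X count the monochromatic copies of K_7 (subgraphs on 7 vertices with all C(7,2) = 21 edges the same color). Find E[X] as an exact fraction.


Let X = Σ_S X_S over the C(17, 7) = 19448 subsets S of size 7, where X_S = 1 if the K_7 on S is monochromatic.
For a fixed S, the K_7 on S has C(7, 2) = 21 edges. P[all 21 edges red] = (1/2)^21, and likewise for blue, so P[monochromatic] = 2·(1/2)^21 = 2^{1 − 21} = 1/1048576.
By linearity of expectation: E[X] = C(17, 7) · 2^{1 − 21} = 19448 · 1/1048576 = 2431/131072.
Numerically: E[X] ≈ 0.0185.

E[X] = C(17,7)·2^(1−C(7,2)) = 2431/131072 ≈ 0.0185.


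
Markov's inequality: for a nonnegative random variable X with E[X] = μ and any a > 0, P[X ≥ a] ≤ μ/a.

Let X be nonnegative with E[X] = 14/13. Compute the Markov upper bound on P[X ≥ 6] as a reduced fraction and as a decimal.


μ = E[X] = 14/13, a = 6.
Markov: P[X ≥ 6] ≤ μ/a = (14/13)/6 = 7/39.
Numerically: ≈ 0.1795.
(Since a = 6 > μ = 1.0769, the bound 7/39 is < 1 and informative.)

P[X ≥ 6] ≤ 7/39 ≈ 0.1795.


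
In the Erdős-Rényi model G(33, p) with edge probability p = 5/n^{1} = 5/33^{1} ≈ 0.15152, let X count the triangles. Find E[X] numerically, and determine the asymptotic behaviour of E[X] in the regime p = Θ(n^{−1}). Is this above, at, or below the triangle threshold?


Number of potential triangles: C(33, 3) = 5456.
Each occurs with probability p³ ≈ (0.15152)³ ≈ 3.4783093e-03.
By linearity: E[X] = C(33, 3)·p³ ≈ 5456 · 3.4783093e-03 ≈ 18.97766.
Here α = 1, so p = 5/n is exactly at the triangle threshold p ~ 1/n. Asymptotically E[X] → c³/6 = 5³/6 = 125/6 ≈ 20.83333, a bounded constant. In this regime the triangle count is asymptotically Poisson(c³/6).

E[X] ≈ 18.97766; in regime p = Θ(1/n^{1}) E[X] stays bounded (at the triangle threshold p ~ 1/n).


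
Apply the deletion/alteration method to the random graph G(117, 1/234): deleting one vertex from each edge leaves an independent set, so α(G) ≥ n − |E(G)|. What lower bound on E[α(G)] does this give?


E[|E(G)|] = C(117, 2)·p = 6786 · (1/234) = 29.
E[α(G)] ≥ n − E[|E(G)|] = 117 − 29 = 88.
Numerically: ≈ 88.00000.
(This is only a lower bound; the true E[α(G)] may be larger.)

E[α(G)] ≥ 88 ≈ 88.00000.


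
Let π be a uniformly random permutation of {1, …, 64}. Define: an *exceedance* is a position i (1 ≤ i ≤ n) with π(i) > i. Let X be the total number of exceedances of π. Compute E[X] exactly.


Write X = Σ_{i=1}^{64} X_i, where X_i = 1_{π(i) > i}.
For each fixed i, π(i) is uniform over {1, …, 64} (marginal of a uniform permutation), so P[π(i) > i] = (n − i)/n. Summing: Σ_{i=1}^{64} (n − i)/n = (0 + 1 + … + 63)/64 = 64(64 − 1)/(2·64) = (64 − 1)/2.
Hence E[X] = Σ_{i=1}^{64} (64 − i)/64 = 63/2 ≈ 31.5000.

E[X] = 63/2 = 31.5000.


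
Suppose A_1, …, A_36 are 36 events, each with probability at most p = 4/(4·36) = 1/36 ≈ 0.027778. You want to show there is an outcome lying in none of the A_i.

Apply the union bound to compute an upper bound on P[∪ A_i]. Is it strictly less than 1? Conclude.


Union bound: P[∪_{i=1}^{36} A_i] ≤ Σ_i P[A_i] ≤ 36·p = 36·(1/36) = 1.
Numerically: 1 ≈ 1.000000.
Is 1 < 1? NO.
Since the bound 1 is ≥ 1, the union bound is uninformative here; it does NOT by itself certify existence.

36·p = 1 ≈ 1.000000; existence NOT certified by the union bound.


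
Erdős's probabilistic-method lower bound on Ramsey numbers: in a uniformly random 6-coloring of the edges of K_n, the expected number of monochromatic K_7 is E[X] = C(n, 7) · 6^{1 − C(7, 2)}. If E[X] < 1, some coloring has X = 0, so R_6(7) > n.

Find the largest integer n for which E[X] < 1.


We need C(n, 7) · 6^{1 − 21} < 1, i.e. C(n, 7) < 6^{21 − 1} = 3656158440062976.
Check values of n near the boundary:
  n = 564: C(564, 7) = 3469685994423792; 3469685994423792 < 3656158440062976? YES
  n = 565: C(565, 7) = 3513212521235560; 3513212521235560 < 3656158440062976? YES
  n = 566: C(566, 7) = 3557206237959440; 3557206237959440 < 3656158440062976? YES
  n = 567: C(567, 7) = 3601671315933933; 3601671315933933 < 3656158440062976? YES
  n = 568: C(568, 7) = 3646611956239704; 3646611956239704 < 3656158440062976? YES
  n = 569: C(569, 7) = 3692032389858348; 3692032389858348 < 3656158440062976? NO
The largest n with C(n, 7) < 3656158440062976 is n = 568 (where E[X] = 16882462760369/16926659444736 ≈ 0.9974). Hence R_6(7) > 568, i.e. R_6(7) ≥ 569.

Largest n = 568; hence R_6(7) > 568.


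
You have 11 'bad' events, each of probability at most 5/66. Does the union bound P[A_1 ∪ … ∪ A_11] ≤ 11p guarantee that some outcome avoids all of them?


Union bound: P[∪_{i=1}^{11} A_i] ≤ Σ_i P[A_i] ≤ 11·p = 11·(5/66) = 5/6.
Numerically: 5/6 ≈ 0.833.
Is 5/6 < 1? YES.
Since P[∪ A_i] ≤ 5/6 < 1, the complement has P[∩ A_i^c] ≥ 1 − 5/6 = 1/6 > 0, so some outcome avoids every A_i.

11·p = 5/6 ≈ 0.833; existence CERTIFIED by the union bound.


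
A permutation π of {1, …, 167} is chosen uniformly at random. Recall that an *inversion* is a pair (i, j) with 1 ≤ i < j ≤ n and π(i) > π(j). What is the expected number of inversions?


Write X = Σ X_I over the C(167, 2) = 13861 pairs i < j, with X_I the indicator of one inversion.
There are 13861 indicators.
For each fixed pair i < j, the values π(i) and π(j) are two distinct elements of {1, …, 167} in uniformly random order; by symmetry P[π(i) > π(j)] = 1/2.
By linearity: E[X] = 13861 · (1/2) = C(167, 2) · (1/2) = 13861/2 = 13861/2 ≈ 6930.50000.

E[X] = 13861/2 = 6930.50000.


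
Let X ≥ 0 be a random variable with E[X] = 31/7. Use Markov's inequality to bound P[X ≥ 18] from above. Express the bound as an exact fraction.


μ = E[X] = 31/7, a = 18.
Markov: P[X ≥ 18] ≤ μ/a = (31/7)/18 = 31/126.
Numerically: ≈ 0.2460.
(Since a = 18 > μ = 4.4286, the bound 31/126 is < 1 and informative.)

P[X ≥ 18] ≤ 31/126 ≈ 0.2460.


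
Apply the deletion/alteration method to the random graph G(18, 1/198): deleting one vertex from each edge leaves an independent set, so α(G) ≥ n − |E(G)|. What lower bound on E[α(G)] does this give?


E[|E(G)|] = C(18, 2)·p = 153 · (1/198) = 17/22.
E[α(G)] ≥ n − E[|E(G)|] = 18 − 17/22 = 379/22.
Numerically: ≈ 17.227.
(This is only a lower bound; the true E[α(G)] may be larger.)

E[α(G)] ≥ 379/22 ≈ 17.227.


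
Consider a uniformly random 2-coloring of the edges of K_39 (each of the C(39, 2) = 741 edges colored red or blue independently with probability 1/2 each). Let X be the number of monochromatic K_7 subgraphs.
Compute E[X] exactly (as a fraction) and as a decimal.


Let X = Σ_S X_S over the C(39, 7) = 15380937 subsets S of size 7, where X_S = 1 if the K_7 on S is monochromatic.
For a fixed S, the K_7 on S has C(7, 2) = 21 edges. P[all 21 edges red] = (1/2)^21, and likewise for blue, so P[monochromatic] = 2·(1/2)^21 = 2^{1 − 21} = 1/1048576.
By linearity of expectation: E[X] = C(39, 7) · 2^{1 − 21} = 15380937 · 1/1048576 = 15380937/1048576.
Numerically: E[X] ≈ 14.668.

E[X] = C(39,7)·2^(1−C(7,2)) = 15380937/1048576 ≈ 14.668.


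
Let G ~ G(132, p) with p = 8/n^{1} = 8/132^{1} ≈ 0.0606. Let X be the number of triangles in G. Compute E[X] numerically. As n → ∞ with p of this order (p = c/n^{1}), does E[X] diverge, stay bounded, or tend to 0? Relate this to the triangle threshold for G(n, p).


Number of potential triangles: C(132, 3) = 374660.
Each occurs with probability p³ ≈ (0.0606)³ ≈ 2.22612e-04.
By linearity: E[X] = C(132, 3)·p³ ≈ 374660 · 2.22612e-04 ≈ 83.404.
Here α = 1, so p = 8/n is exactly at the triangle threshold p ~ 1/n. Asymptotically E[X] → c³/6 = 8³/6 = 256/3 ≈ 85.333, a bounded constant. In this regime the triangle count is asymptotically Poisson(c³/6).

E[X] ≈ 83.404; in regime p = Θ(1/n^{1}) E[X] stays bounded (at the triangle threshold p ~ 1/n).


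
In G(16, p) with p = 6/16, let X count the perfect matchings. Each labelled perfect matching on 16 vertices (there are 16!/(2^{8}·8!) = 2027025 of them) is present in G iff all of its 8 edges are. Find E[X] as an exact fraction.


K_16 has 16!/(2^{8}·8!) = 2027025 labelled perfect matchings.
For each such perfect matching H, let X_H = 1 if all 8 edges of H are present in G. Then P[X_H = 1] = p^{8} = (3/8)^{8} = 6561/16777216.
By linearity: E[X] = Σ_H E[X_H] = 2027025 · p^{8} = 2027025 · 6561/16777216 = 13299311025/16777216.
Numerically: E[X] ≈ 792.7.

E[X] = 2027025 · (3/8)^{8} = 13299311025/16777216 ≈ 792.7.


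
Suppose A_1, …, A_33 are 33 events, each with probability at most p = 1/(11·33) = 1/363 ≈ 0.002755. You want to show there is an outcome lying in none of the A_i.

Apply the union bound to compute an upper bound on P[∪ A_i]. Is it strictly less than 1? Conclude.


Union bound: P[∪_{i=1}^{33} A_i] ≤ Σ_i P[A_i] ≤ 33·p = 33·(1/363) = 1/11.
Numerically: 1/11 ≈ 0.090909.
Is 1/11 < 1? YES.
Since P[∪ A_i] ≤ 1/11 < 1, the complement has P[∩ A_i^c] ≥ 1 − 1/11 = 10/11 > 0, so some outcome avoids every A_i.

33·p = 1/11 ≈ 0.090909; existence CERTIFIED by the union bound.


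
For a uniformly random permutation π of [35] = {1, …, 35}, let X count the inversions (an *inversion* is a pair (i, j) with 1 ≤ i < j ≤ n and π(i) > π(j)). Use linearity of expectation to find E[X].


Write X = Σ X_I over the C(35, 2) = 595 pairs i < j, with X_I the indicator of one inversion.
There are 595 indicators.
For each fixed pair i < j, the values π(i) and π(j) are two distinct elements of {1, …, 35} in uniformly random order; by symmetry P[π(i) > π(j)] = 1/2.
By linearity: E[X] = 595 · (1/2) = C(35, 2) · (1/2) = 595/2 = 595/2 ≈ 297.500000.

E[X] = 595/2 = 297.500000.


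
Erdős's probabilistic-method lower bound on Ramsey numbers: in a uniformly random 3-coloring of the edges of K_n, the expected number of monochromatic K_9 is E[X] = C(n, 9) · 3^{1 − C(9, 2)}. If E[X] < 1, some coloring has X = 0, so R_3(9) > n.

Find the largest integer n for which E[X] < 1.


We need C(n, 9) · 3^{1 − 36} < 1, i.e. C(n, 9) < 3^{36 − 1} = 50031545098999707.
Check values of n near the boundary:
  n = 300: C(300, 9) = 48052241692154700; 48052241692154700 < 50031545098999707? YES
  n = 301: C(301, 9) = 49533303936090975; 49533303936090975 < 50031545098999707? YES
  n = 302: C(302, 9) = 51054804739588650; 51054804739588650 < 50031545098999707? NO
  n = 303: C(303, 9) = 52617706925494425; 52617706925494425 < 50031545098999707? NO
  n = 304: C(304, 9) = 54222992899492560; 54222992899492560 < 50031545098999707? NO
The largest n with C(n, 9) < 50031545098999707 is n = 301 (where E[X] = 16511101312030325/16677181699666569 ≈ 0.990). Hence R_3(9) > 301, i.e. R_3(9) ≥ 302.

Largest n = 301; hence R_3(9) > 301.


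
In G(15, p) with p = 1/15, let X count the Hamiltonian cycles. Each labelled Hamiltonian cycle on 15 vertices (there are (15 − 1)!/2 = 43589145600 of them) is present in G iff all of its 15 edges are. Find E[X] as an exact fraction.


K_15 has (15 − 1)!/2 = 43589145600 labelled Hamiltonian cycles.
For each such Hamiltonian cycle H, let X_H = 1 if all 15 edges of H are present in G. Then P[X_H = 1] = p^{15} = (1/15)^{15} = 1/437893890380859375.
By linearity of expectation: E[X] = Σ_H E[X_H] = 43589145600 · p^{15} = 43589145600 · 1/437893890380859375 = 7175168/72081298828125.
Numerically: E[X] ≈ 9.954e-08.

E[X] = 43589145600 · (1/15)^{15} = 7175168/72081298828125 ≈ 9.954e-08.


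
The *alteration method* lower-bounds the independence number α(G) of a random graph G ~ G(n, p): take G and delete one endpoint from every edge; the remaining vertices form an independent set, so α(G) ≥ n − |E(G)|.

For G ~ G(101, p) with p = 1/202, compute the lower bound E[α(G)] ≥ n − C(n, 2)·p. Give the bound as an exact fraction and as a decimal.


E[|E(G)|] = C(101, 2)·p = 5050 · (1/202) = 25.
E[α(G)] ≥ n − E[|E(G)|] = 101 − 25 = 76.
Numerically: ≈ 76.00000.
(This is only a lower bound; the true E[α(G)] may be larger.)

E[α(G)] ≥ 76 ≈ 76.00000.


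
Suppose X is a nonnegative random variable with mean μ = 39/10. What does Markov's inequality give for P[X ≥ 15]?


μ = E[X] = 39/10, a = 15.
Markov: P[X ≥ 15] ≤ μ/a = (39/10)/15 = 13/50.
Numerically: ≈ 0.260000.
(Since a = 15 > μ = 3.900000, the bound 13/50 is < 1 and informative.)

P[X ≥ 15] ≤ 13/50 ≈ 0.260000.


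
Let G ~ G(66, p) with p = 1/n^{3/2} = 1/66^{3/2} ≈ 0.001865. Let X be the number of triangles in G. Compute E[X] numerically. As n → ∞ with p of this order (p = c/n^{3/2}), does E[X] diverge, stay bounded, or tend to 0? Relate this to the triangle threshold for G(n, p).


Number of potential triangles: C(66, 3) = 45760.
Each occurs with probability p³ ≈ (0.001865)³ ≈ 6.4871254e-09.
By linearity: E[X] = C(66, 3)·p³ ≈ 45760 · 6.4871254e-09 ≈ 0.00030.
Since α = 3/2 > 1, p = c/n^{3/2} = o(1/n) is below the triangle threshold p ~ 1/n. Asymptotically E[X] ~ (c³/6)·n^{3(1−α)} = (1³/6)·n^{-1.5} → 0, so by Markov's inequality G has no triangles w.h.p.

E[X] ≈ 0.00030; in regime p = Θ(1/n^{3/2}) E[X] tends to 0 (below the triangle threshold p ~ 1/n).


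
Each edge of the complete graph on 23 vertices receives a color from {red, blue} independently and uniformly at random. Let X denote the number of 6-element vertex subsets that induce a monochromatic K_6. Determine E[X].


Let X = Σ_S X_S over the C(23, 6) = 100947 subsets S of size 6, where X_S = 1 if the K_6 on S is monochromatic.
For a fixed S, the K_6 on S has C(6, 2) = 15 edges. P[all 15 edges red] = (1/2)^15, and likewise for blue, so P[monochromatic] = 2·(1/2)^15 = 2^{1 − 15} = 1/16384.
By linearity of expectation: E[X] = C(23, 6) · 2^{1 − 15} = 100947 · 1/16384 = 100947/16384.
Numerically: E[X] ≈ 6.1613.

E[X] = C(23,6)·2^(1−C(6,2)) = 100947/16384 ≈ 6.1613.


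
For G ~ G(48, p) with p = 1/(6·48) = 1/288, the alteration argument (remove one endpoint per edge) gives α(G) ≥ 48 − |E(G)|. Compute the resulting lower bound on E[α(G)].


E[|E(G)|] = C(48, 2)·p = 1128 · (1/288) = 47/12.
E[α(G)] ≥ n − E[|E(G)|] = 48 − 47/12 = 529/12.
Numerically: ≈ 44.08333.
(This is only a lower bound; the true E[α(G)] may be larger.)

E[α(G)] ≥ 529/12 ≈ 44.08333.


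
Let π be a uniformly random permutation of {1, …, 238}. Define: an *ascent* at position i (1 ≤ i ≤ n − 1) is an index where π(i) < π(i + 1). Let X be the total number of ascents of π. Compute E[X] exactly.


Write X = Σ X_I over i = 1, …, 237, with X_I the indicator of one ascent.
There are 237 indicators.
For each fixed i, the pair (π(i), π(i+1)) is a uniformly random ordered pair of distinct values from {1, …, 238}; by symmetry P[π(i) < π(i+1)] = 1/2.
By linearity: E[X] = 237 · (1/2) = (238 − 1) · (1/2) = 237/2 ≈ 118.5000.

E[X] = 237/2 = 118.5000.


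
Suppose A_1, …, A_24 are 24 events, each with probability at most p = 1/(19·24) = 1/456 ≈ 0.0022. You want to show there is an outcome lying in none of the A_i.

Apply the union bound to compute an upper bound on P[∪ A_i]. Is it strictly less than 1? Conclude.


Union bound: P[∪_{i=1}^{24} A_i] ≤ Σ_i P[A_i] ≤ 24·p = 24·(1/456) = 1/19.
Numerically: 1/19 ≈ 0.0526.
Is 1/19 < 1? YES.
Since P[∪ A_i] ≤ 1/19 < 1, the complement has P[∩ A_i^c] ≥ 1 − 1/19 = 18/19 > 0, so some outcome avoids every A_i.

24·p = 1/19 ≈ 0.0526; existence CERTIFIED by the union bound.


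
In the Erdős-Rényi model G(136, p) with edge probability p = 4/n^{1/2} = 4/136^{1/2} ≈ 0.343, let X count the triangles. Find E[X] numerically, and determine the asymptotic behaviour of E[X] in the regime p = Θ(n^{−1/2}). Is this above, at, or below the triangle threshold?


Number of potential triangles: C(136, 3) = 410040.
Each occurs with probability p³ ≈ (0.343)³ ≈ 4.035261e-02.
By linearity: E[X] = C(136, 3)·p³ ≈ 410040 · 4.035261e-02 ≈ 16546.1835.
Since α = 1/2 < 1, p = c/n^{1/2} ≫ 1/n is above the triangle threshold p ~ 1/n. Asymptotically E[X] ~ (c³/6)·n^{3(1−α)} = (4³/6)·n^{1.5} → ∞; triangles are abundant w.h.p.

E[X] ≈ 16546.1835; in regime p = Θ(1/n^{1/2}) E[X] diverges (above the triangle threshold p ~ 1/n).


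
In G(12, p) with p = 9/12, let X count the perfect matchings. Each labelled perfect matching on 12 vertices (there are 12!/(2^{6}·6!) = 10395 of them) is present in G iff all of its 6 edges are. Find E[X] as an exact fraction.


K_12 has 12!/(2^{6}·6!) = 10395 labelled perfect matchings.
For each such perfect matching H, let X_H = 1 if all 6 edges of H are present in G. Then P[X_H = 1] = p^{6} = (3/4)^{6} = 729/4096.
Summing the indicators: E[X] = Σ_H E[X_H] = 10395 · p^{6} = 10395 · 729/4096 = 7577955/4096.
Numerically: E[X] ≈ 1850.1.

E[X] = 10395 · (3/4)^{6} = 7577955/4096 ≈ 1850.1.


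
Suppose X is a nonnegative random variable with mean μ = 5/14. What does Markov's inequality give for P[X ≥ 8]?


μ = E[X] = 5/14, a = 8.
Markov: P[X ≥ 8] ≤ μ/a = (5/14)/8 = 5/112.
Numerically: ≈ 0.045.
(Since a = 8 > μ = 0.357, the bound 5/112 is < 1 and informative.)

P[X ≥ 8] ≤ 5/112 ≈ 0.045.


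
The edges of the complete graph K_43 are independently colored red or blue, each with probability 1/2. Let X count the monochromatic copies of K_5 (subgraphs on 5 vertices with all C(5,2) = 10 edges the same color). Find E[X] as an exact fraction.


Let X = Σ_S X_S over the C(43, 5) = 962598 subsets S of size 5, where X_S = 1 if the K_5 on S is monochromatic.
For a fixed S, the K_5 on S has C(5, 2) = 10 edges. P[all 10 edges red] = (1/2)^10, and likewise for blue, so P[monochromatic] = 2·(1/2)^10 = 2^{1 − 10} = 1/512.
By linearity of expectation: E[X] = C(43, 5) · 2^{1 − 10} = 962598 · 1/512 = 481299/256.
Numerically: E[X] ≈ 1880.074.

E[X] = C(43,5)·2^(1−C(5,2)) = 481299/256 ≈ 1880.074.


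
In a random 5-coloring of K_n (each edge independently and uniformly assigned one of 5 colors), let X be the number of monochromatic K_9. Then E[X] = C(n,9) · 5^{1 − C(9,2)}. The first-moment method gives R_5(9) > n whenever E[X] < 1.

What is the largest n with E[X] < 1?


We need C(n, 9) · 5^{1 − 36} < 1, i.e. C(n, 9) < 5^{36 − 1} = 2910383045673370361328125.
Check values of n near the boundary:
  n = 2170: C(2170, 9) = 2891746779868845075610510; 2891746779868845075610510 < 2910383045673370361328125? YES
  n = 2171: C(2171, 9) = 2903784578674959601827205; 2903784578674959601827205 < 2910383045673370361328125? YES
  n = 2172: C(2172, 9) = 2915866900084148060642020; 2915866900084148060642020 < 2910383045673370361328125? NO
  n = 2173: C(2173, 9) = 2927993888115921319674265; 2927993888115921319674265 < 2910383045673370361328125? NO
  n = 2174: C(2174, 9) = 2940165687188920530702934; 2940165687188920530702934 < 2910383045673370361328125? NO
The largest n with C(n, 9) < 2910383045673370361328125 is n = 2171 (where E[X] = 580756915734991920365441/582076609134674072265625 ≈ 0.9977). Hence R_5(9) > 2171, i.e. R_5(9) ≥ 2172.

Largest n = 2171; hence R_5(9) > 2171.


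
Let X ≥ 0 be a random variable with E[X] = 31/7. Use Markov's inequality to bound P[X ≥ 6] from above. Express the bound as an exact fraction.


μ = E[X] = 31/7, a = 6.
Markov: P[X ≥ 6] ≤ μ/a = (31/7)/6 = 31/42.
Numerically: ≈ 0.7381.
(Since a = 6 > μ = 4.4286, the bound 31/42 is < 1 and informative.)

P[X ≥ 6] ≤ 31/42 ≈ 0.7381.


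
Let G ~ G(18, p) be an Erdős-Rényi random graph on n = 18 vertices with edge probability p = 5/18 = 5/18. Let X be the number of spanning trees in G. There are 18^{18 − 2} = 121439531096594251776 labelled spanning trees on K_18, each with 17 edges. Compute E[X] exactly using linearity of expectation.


K_18 has 18^{18 − 2} = 121439531096594251776 labelled spanning trees.
For each such spanning tree H, let X_H = 1 if all 17 edges of H are present in G. Then P[X_H = 1] = p^{17} = (5/18)^{17} = 762939453125/2185911559738696531968.
Summing the indicators: E[X] = Σ_H E[X_H] = 121439531096594251776 · p^{17} = 121439531096594251776 · 762939453125/2185911559738696531968 = 762939453125/18.
Numerically: E[X] ≈ 4.239e+10.

E[X] = 121439531096594251776 · (5/18)^{17} = 762939453125/18 ≈ 4.239e+10.


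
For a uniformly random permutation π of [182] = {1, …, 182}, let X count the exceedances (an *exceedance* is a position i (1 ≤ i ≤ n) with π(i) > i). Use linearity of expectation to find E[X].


Write X = Σ_{i=1}^{182} X_i, where X_i = 1_{π(i) > i}.
For each fixed i, π(i) is uniform over {1, …, 182} (marginal of a uniform permutation), so P[π(i) > i] = (n − i)/n. Summing: Σ_{i=1}^{182} (n − i)/n = (0 + 1 + … + 181)/182 = 182(182 − 1)/(2·182) = (182 − 1)/2.
Hence E[X] = Σ_{i=1}^{182} (182 − i)/182 = 181/2 ≈ 90.500.

E[X] = 181/2 = 90.500.


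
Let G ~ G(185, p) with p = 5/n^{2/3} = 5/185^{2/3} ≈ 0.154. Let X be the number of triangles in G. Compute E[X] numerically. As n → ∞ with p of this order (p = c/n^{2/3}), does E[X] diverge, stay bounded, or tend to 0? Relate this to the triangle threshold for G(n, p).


Number of potential triangles: C(185, 3) = 1038220.
Each occurs with probability p³ ≈ (0.154)³ ≈ 3.652301e-03.
By linearity: E[X] = C(185, 3)·p³ ≈ 1038220 · 3.652301e-03 ≈ 3791.8919.
Since α = 2/3 < 1, p = c/n^{2/3} ≫ 1/n is above the triangle threshold p ~ 1/n. Asymptotically E[X] ~ (c³/6)·n^{3(1−α)} = (5³/6)·n^{1} → ∞; triangles are abundant w.h.p.

E[X] ≈ 3791.8919; in regime p = Θ(1/n^{2/3}) E[X] diverges (above the triangle threshold p ~ 1/n).


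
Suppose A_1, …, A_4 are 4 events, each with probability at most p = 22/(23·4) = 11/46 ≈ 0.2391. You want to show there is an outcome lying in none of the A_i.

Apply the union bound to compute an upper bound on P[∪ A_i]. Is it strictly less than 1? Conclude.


Union bound: P[∪_{i=1}^{4} A_i] ≤ Σ_i P[A_i] ≤ 4·p = 4·(11/46) = 22/23.
Numerically: 22/23 ≈ 0.9565.
Is 22/23 < 1? YES.
Since P[∪ A_i] ≤ 22/23 < 1, the complement has P[∩ A_i^c] ≥ 1 − 22/23 = 1/23 > 0, so some outcome avoids every A_i.

4·p = 22/23 ≈ 0.9565; existence CERTIFIED by the union bound.


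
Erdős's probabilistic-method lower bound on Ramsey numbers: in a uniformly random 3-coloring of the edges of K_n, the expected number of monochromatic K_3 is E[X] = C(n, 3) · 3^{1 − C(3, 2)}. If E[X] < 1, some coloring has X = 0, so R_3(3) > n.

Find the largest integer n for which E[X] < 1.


We need C(n, 3) · 3^{1 − 3} < 1, i.e. C(n, 3) < 3^{3 − 1} = 9.
Check values of n near the boundary:
  n = 3: C(3, 3) = 1; 1 < 9? YES
  n = 4: C(4, 3) = 4; 4 < 9? YES
  n = 5: C(5, 3) = 10; 10 < 9? NO
  n = 6: C(6, 3) = 20; 20 < 9? NO
  n = 7: C(7, 3) = 35; 35 < 9? NO
The largest n with C(n, 3) < 9 is n = 4 (where E[X] = 4/9 ≈ 0.4444). Hence R_3(3) > 4, i.e. R_3(3) ≥ 5.

Largest n = 4; hence R_3(3) > 4.


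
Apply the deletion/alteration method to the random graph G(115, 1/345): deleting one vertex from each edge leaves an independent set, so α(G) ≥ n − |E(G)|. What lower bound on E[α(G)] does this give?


E[|E(G)|] = C(115, 2)·p = 6555 · (1/345) = 19.
E[α(G)] ≥ n − E[|E(G)|] = 115 − 19 = 96.
Numerically: ≈ 96.000000.
(This is only a lower bound; the true E[α(G)] may be larger.)

E[α(G)] ≥ 96 ≈ 96.000000.


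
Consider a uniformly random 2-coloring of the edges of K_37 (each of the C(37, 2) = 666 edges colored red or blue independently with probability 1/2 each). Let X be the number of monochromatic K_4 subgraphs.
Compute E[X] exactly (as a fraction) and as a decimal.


Let X = Σ_S X_S over the C(37, 4) = 66045 subsets S of size 4, where X_S = 1 if the K_4 on S is monochromatic.
For a fixed S, the K_4 on S has C(4, 2) = 6 edges. P[all 6 edges red] = (1/2)^6, and likewise for blue, so P[monochromatic] = 2·(1/2)^6 = 2^{1 − 6} = 1/32.
By linearity of expectation: E[X] = C(37, 4) · 2^{1 − 6} = 66045 · 1/32 = 66045/32.
Numerically: E[X] ≈ 2063.9062.

E[X] = C(37,4)·2^(1−C(4,2)) = 66045/32 ≈ 2063.9062.


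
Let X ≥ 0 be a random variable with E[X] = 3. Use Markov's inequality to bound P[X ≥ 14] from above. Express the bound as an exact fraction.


μ = E[X] = 3, a = 14.
Markov: P[X ≥ 14] ≤ μ/a = (3)/14 = 3/14.
Numerically: ≈ 0.214286.
(Since a = 14 > μ = 3.000000, the bound 3/14 is < 1 and informative.)

P[X ≥ 14] ≤ 3/14 ≈ 0.214286.


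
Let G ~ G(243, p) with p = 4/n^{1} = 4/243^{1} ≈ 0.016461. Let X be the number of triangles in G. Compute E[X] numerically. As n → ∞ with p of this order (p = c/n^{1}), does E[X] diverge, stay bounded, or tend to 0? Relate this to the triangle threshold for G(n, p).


Number of potential triangles: C(243, 3) = 2362041.
Each occurs with probability p³ ≈ (0.016461)³ ≈ 4.4602700e-06.
By linearity: E[X] = C(243, 3)·p³ ≈ 2362041 · 4.4602700e-06 ≈ 10.53534.
Here α = 1, so p = 4/n is exactly at the triangle threshold p ~ 1/n. Asymptotically E[X] → c³/6 = 4³/6 = 32/3 ≈ 10.66667, a bounded constant. In this regime the triangle count is asymptotically Poisson(c³/6).

E[X] ≈ 10.53534; in regime p = Θ(1/n^{1}) E[X] stays bounded (at the triangle threshold p ~ 1/n).


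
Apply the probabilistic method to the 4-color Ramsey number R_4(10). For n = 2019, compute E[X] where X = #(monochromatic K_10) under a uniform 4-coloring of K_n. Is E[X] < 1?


E[X] = C(2019, 10) · 4^{1 − 45} = 303322949179835278009229628 · 4^{−44} = 303322949179835278009229628/309485009821345068724781056.
As a reduced fraction: E[X] = 75830737294958819502307407/77371252455336267181195264 ≈ 0.9800893.
Is E[X] < 1? YES.
Since E[X] < 1, there exists a 4-coloring of K_{2019} with no monochromatic K_10; hence R_4(10) > 2019.

E[X] = 75830737294958819502307407/77371252455336267181195264 ≈ 0.9800893; E[X] < 1, so R_4(10) > 2019.


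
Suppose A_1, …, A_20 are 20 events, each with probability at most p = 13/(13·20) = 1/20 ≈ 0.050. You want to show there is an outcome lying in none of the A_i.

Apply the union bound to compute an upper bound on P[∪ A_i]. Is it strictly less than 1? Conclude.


Union bound: P[∪_{i=1}^{20} A_i] ≤ Σ_i P[A_i] ≤ 20·p = 20·(1/20) = 1.
Numerically: 1 ≈ 1.000.
Is 1 < 1? NO.
Since the bound 1 is ≥ 1, the union bound is uninformative here; it does NOT by itself certify existence.

20·p = 1 ≈ 1.000; existence NOT certified by the union bound.


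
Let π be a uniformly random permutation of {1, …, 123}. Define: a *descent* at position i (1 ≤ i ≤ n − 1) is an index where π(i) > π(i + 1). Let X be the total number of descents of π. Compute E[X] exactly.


Write X = Σ X_I over i = 1, …, 122, with X_I the indicator of one descent.
There are 122 indicators.
For each fixed i, the pair (π(i), π(i+1)) is a uniformly random ordered pair of distinct values from {1, …, 123}; by symmetry P[π(i) > π(i+1)] = 1/2.
By linearity: E[X] = 122 · (1/2) = (123 − 1) · (1/2) = 61 ≈ 61.00000.

E[X] = 61 = 61.00000.


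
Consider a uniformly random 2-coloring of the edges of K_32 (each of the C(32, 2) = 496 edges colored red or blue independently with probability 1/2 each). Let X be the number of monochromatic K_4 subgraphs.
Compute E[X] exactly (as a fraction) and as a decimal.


Let X = Σ_S X_S over the C(32, 4) = 35960 subsets S of size 4, where X_S = 1 if the K_4 on S is monochromatic.
For a fixed S, the K_4 on S has C(4, 2) = 6 edges. P[all 6 edges red] = (1/2)^6, and likewise for blue, so P[monochromatic] = 2·(1/2)^6 = 2^{1 − 6} = 1/32.
By linearity: E[X] = C(32, 4) · 2^{1 − 6} = 35960 · 1/32 = 4495/4.
Numerically: E[X] ≈ 1123.7500.

E[X] = C(32,4)·2^(1−C(4,2)) = 4495/4 ≈ 1123.7500.


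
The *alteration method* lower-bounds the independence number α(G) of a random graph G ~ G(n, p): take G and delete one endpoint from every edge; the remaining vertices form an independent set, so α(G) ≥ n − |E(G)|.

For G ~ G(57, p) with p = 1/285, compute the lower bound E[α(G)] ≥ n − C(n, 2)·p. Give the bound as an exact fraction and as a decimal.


E[|E(G)|] = C(57, 2)·p = 1596 · (1/285) = 28/5.
E[α(G)] ≥ n − E[|E(G)|] = 57 − 28/5 = 257/5.
Numerically: ≈ 51.400000.
(This is only a lower bound; the true E[α(G)] may be larger.)

E[α(G)] ≥ 257/5 ≈ 51.400000.


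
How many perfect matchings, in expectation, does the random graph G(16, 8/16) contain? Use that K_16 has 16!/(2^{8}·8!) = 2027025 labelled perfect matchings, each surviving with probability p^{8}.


K_16 has 16!/(2^{8}·8!) = 2027025 labelled perfect matchings.
For each such perfect matching H, let X_H = 1 if all 8 edges of H are present in G. Then P[X_H = 1] = p^{8} = (1/2)^{8} = 1/256.
Summing the indicators: E[X] = Σ_H E[X_H] = 2027025 · p^{8} = 2027025 · 1/256 = 2027025/256.
Numerically: E[X] ≈ 7.92e+03.

E[X] = 2027025 · (1/2)^{8} = 2027025/256 ≈ 7.92e+03.


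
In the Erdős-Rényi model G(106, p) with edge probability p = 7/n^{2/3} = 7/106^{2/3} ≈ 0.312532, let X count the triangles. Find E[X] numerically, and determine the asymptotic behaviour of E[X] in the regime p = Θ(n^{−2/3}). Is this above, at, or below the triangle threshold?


Number of potential triangles: C(106, 3) = 192920.
Each occurs with probability p³ ≈ (0.312532)³ ≈ 3.05268779e-02.
By linearity: E[X] = C(106, 3)·p³ ≈ 192920 · 3.05268779e-02 ≈ 5889.245283.
Since α = 2/3 < 1, p = c/n^{2/3} ≫ 1/n is above the triangle threshold p ~ 1/n. Asymptotically E[X] ~ (c³/6)·n^{3(1−α)} = (7³/6)·n^{1} → ∞; triangles are abundant w.h.p.

E[X] ≈ 5889.245283; in regime p = Θ(1/n^{2/3}) E[X] diverges (above the triangle threshold p ~ 1/n).


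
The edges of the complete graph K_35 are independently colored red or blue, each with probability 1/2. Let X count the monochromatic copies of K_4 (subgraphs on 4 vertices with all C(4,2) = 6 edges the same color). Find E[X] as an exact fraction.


Let X = Σ_S X_S over the C(35, 4) = 52360 subsets S of size 4, where X_S = 1 if the K_4 on S is monochromatic.
For a fixed S, the K_4 on S has C(4, 2) = 6 edges. P[all 6 edges red] = (1/2)^6, and likewise for blue, so P[monochromatic] = 2·(1/2)^6 = 2^{1 − 6} = 1/32.
By linearity of expectation: E[X] = C(35, 4) · 2^{1 − 6} = 52360 · 1/32 = 6545/4.
Numerically: E[X] ≈ 1636.250000.

E[X] = C(35,4)·2^(1−C(4,2)) = 6545/4 ≈ 1636.250000.


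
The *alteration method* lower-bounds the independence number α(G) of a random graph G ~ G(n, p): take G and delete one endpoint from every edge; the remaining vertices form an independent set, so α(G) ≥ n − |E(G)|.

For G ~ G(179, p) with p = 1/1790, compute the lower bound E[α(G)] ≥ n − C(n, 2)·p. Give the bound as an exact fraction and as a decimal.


E[|E(G)|] = C(179, 2)·p = 15931 · (1/1790) = 89/10.
E[α(G)] ≥ n − E[|E(G)|] = 179 − 89/10 = 1701/10.
Numerically: ≈ 170.100000.
(This is only a lower bound; the true E[α(G)] may be larger.)

E[α(G)] ≥ 1701/10 ≈ 170.100000.
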